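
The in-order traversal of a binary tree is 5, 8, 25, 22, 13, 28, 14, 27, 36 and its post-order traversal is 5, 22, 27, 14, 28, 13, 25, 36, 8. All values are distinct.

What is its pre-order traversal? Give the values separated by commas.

8, 5, 36, 25, 13, 22, 28, 14, 27

The last element of post-order is the root; it splits in-order into left and right subtrees.
Root 8: left subtree has 1 node {5}, right has 7 {25, 22, 13, 28, 14, 27, 36}.
  Root 36: left subtree has 6 nodes {25, 22, 13, 28, 14, 27}, right has 0 { }.
    Root 25: left subtree has 0 nodes { }, right has 5 {22, 13, 28, 14, 27}.
      Root 13: left subtree has 1 node {22}, right has 3 {28, 14, 27}.
        Root 28: left subtree has 0 nodes { }, right has 2 {14, 27}.
          Root 14: left subtree has 0 nodes { }, right has 1 {27}.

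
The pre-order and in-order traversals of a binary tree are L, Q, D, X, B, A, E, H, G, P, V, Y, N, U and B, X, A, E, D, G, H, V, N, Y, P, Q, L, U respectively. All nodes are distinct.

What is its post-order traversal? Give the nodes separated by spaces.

B E A X G N Y V P H D Q U L

The first element of pre-order is the root; it splits in-order into left and right subtrees.
Root L: left subtree has 12 nodes {B, X, A, E, D, G, H, V, N, Y, P, Q}, right has 1 {U}.
  Root Q: left subtree has 11 nodes {B, X, A, E, D, G, H, V, N, Y, P}, right has 0 { }.
    Root D: left subtree has 4 nodes {B, X, A, E}, right has 6 {G, H, V, N, Y, P}.
      Root X: left subtree has 1 node {B}, right has 2 {A, E}.
        Root A: left subtree has 0 nodes { }, right has 1 {E}.
      Root H: left subtree has 1 node {G}, right has 4 {V, N, Y, P}.
        Root P: left subtree has 3 nodes {V, N, Y}, right has 0 { }.
          Root V: left subtree has 0 nodes { }, right has 2 {N, Y}.
            Root Y: left subtree has 1 node {N}, right has 0 { }.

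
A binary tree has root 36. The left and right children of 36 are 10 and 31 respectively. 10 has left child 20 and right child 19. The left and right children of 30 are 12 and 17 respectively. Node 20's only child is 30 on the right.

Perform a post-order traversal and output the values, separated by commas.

Post-order visits the left subtree, then the right subtree, then the node.
At 36: go left to 10.
  At 10: go left to 20.
    At 20: no left child.
    At 20: go right to 30.
      At 30: go left to 12.
        12 is a leaf — visit 12.
      At 30: go right to 17.
        17 is a leaf — visit 17.
      Visit 30.
    Visit 20.
  At 10: go right to 19.
    19 is a leaf — visit 19.
  Visit 10.
At 36: go right to 31.
  31 is a leaf — visit 31.
Visit 36.

12, 17, 30, 20, 19, 10, 31, 36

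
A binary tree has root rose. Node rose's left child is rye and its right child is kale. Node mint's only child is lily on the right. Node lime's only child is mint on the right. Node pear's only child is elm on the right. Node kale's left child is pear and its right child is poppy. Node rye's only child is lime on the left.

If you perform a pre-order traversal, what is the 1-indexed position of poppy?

9

Pre-order visits the node, then its left subtree, then its right subtree.
Visit rose.
At rose: go left to rye.
  Visit rye.
  At rye: go left to lime.
    Visit lime.
    At lime: no left child.
    At lime: go right to mint.
      Visit mint.
      At mint: no left child.
      At mint: go right to lily.
        lily is a leaf — visit lily.
  At rye: no right child.
At rose: go right to kale.
  Visit kale.
  At kale: go left to pear.
    Visit pear.
    At pear: no left child.
    At pear: go right to elm.
      elm is a leaf — visit elm.
  At kale: go right to poppy.
    poppy is a leaf — visit poppy.
Full pre-order sequence: rose, rye, lime, mint, lily, kale, pear, elm, poppy.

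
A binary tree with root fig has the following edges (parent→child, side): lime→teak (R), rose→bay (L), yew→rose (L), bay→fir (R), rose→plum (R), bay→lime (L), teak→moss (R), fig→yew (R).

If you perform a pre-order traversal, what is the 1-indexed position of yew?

Pre-order visits the node, then its left subtree, then its right subtree.
Visit fig.
At fig: no left child.
At fig: go right to yew.
  Visit yew.
  At yew: go left to rose.
    Visit rose.
    At rose: go left to bay.
      Visit bay.
      At bay: go left to lime.
        Visit lime.
        At lime: no left child.
        At lime: go right to teak.
          Visit teak.
          At teak: no left child.
          At teak: go right to moss.
            moss is a leaf — visit moss.
      At bay: go right to fir.
        fir is a leaf — visit fir.
    At rose: go right to plum.
      plum is a leaf — visit plum.
  At yew: no right child.
Full pre-order sequence: fig, yew, rose, bay, lime, teak, moss, fir, plum.

2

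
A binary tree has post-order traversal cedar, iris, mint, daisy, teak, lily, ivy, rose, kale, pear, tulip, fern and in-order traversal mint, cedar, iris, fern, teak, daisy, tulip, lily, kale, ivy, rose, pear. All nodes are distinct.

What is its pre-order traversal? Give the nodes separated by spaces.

fern mint iris cedar tulip teak daisy pear kale lily rose ivy

The last element of post-order is the root; it splits in-order into left and right subtrees.
Root fern: left subtree has 3 nodes {mint, cedar, iris}, right has 8 {teak, daisy, tulip, lily, kale, ivy, rose, pear}.
  Root mint: left subtree has 0 nodes { }, right has 2 {cedar, iris}.
    Root iris: left subtree has 1 node {cedar}, right has 0 { }.
  Root tulip: left subtree has 2 nodes {teak, daisy}, right has 5 {lily, kale, ivy, rose, pear}.
    Root teak: left subtree has 0 nodes { }, right has 1 {daisy}.
    Root pear: left subtree has 4 nodes {lily, kale, ivy, rose}, right has 0 { }.
      Root kale: left subtree has 1 node {lily}, right has 2 {ivy, rose}.
        Root rose: left subtree has 1 node {ivy}, right has 0 { }.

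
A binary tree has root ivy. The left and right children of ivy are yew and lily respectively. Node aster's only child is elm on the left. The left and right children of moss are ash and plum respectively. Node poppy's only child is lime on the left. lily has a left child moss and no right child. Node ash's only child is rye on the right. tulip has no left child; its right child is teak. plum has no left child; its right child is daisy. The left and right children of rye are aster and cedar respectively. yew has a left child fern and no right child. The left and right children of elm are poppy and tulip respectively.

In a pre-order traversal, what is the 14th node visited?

cedar

Pre-order visits the node, then its left subtree, then its right subtree.
Visit ivy.
At ivy: go left to yew.
  Visit yew.
  At yew: go left to fern.
    fern is a leaf — visit fern.
  At yew: no right child.
At ivy: go right to lily.
  Visit lily.
  At lily: go left to moss.
    Visit moss.
    At moss: go left to ash.
      Visit ash.
      At ash: no left child.
      At ash: go right to rye.
        Visit rye.
        At rye: go left to aster.
          Visit aster.
          At aster: go left to elm.
            Visit elm.
            At elm: go left to poppy.
              Visit poppy.
              At poppy: go left to lime.
                lime is a leaf — visit lime.
              At poppy: no right child.
            At elm: go right to tulip.
              Visit tulip.
              At tulip: no left child.
              At tulip: go right to teak.
                teak is a leaf — visit teak.
          At aster: no right child.
        At rye: go right to cedar.
          cedar is a leaf — visit cedar.
    At moss: go right to plum.
      Visit plum.
      At plum: no left child.
      At plum: go right to daisy.
        daisy is a leaf — visit daisy.
  At lily: no right child.
Full pre-order sequence: ivy, yew, fern, lily, moss, ash, rye, aster, elm, poppy, lime, tulip, teak, cedar, plum, daisy.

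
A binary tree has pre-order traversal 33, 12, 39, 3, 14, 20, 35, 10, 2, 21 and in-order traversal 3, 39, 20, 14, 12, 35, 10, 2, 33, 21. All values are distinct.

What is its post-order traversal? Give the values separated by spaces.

The first element of pre-order is the root; it splits in-order into left and right subtrees.
Root 33: left subtree has 8 nodes {3, 39, 20, 14, 12, 35, 10, 2}, right has 1 {21}.
  Root 12: left subtree has 4 nodes {3, 39, 20, 14}, right has 3 {35, 10, 2}.
    Root 39: left subtree has 1 node {3}, right has 2 {20, 14}.
      Root 14: left subtree has 1 node {20}, right has 0 { }.
    Root 35: left subtree has 0 nodes { }, right has 2 {10, 2}.
      Root 10: left subtree has 0 nodes { }, right has 1 {2}.

3 20 14 39 2 10 35 12 21 33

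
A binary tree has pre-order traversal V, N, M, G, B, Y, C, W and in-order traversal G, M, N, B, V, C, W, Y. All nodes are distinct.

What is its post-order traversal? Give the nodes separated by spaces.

The first element of pre-order is the root; it splits in-order into left and right subtrees.
Root V: left subtree has 4 nodes {G, M, N, B}, right has 3 {C, W, Y}.
  Root N: left subtree has 2 nodes {G, M}, right has 1 {B}.
    Root M: left subtree has 1 node {G}, right has 0 { }.
  Root Y: left subtree has 2 nodes {C, W}, right has 0 { }.
    Root C: left subtree has 0 nodes { }, right has 1 {W}.

G M B N W C Y V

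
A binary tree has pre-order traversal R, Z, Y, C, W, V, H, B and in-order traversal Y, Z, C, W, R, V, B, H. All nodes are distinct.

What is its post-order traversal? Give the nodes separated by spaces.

The first element of pre-order is the root; it splits in-order into left and right subtrees.
Root R: left subtree has 4 nodes {Y, Z, C, W}, right has 3 {V, B, H}.
  Root Z: left subtree has 1 node {Y}, right has 2 {C, W}.
    Root C: left subtree has 0 nodes { }, right has 1 {W}.
  Root V: left subtree has 0 nodes { }, right has 2 {B, H}.
    Root H: left subtree has 1 node {B}, right has 0 { }.

Y W C Z B H V R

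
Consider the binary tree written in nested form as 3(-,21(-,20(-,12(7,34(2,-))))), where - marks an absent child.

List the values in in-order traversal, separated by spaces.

3 21 20 7 12 2 34

In-order visits the left subtree, then the node, then the right subtree.
At 3: no left child.
Visit 3.
At 3: go right to 21.
  At 21: no left child.
  Visit 21.
  At 21: go right to 20.
    At 20: no left child.
    Visit 20.
    At 20: go right to 12.
      At 12: go left to 7.
        7 is a leaf — visit 7.
      Visit 12.
      At 12: go right to 34.
        At 34: go left to 2.
          2 is a leaf — visit 2.
        Visit 34.
        At 34: no right child.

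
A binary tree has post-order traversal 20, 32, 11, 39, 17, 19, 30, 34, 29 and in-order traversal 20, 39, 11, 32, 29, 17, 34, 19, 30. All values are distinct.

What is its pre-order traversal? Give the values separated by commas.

29, 39, 20, 11, 32, 34, 17, 30, 19

The last element of post-order is the root; it splits in-order into left and right subtrees.
Root 29: left subtree has 4 nodes {20, 39, 11, 32}, right has 4 {17, 34, 19, 30}.
  Root 39: left subtree has 1 node {20}, right has 2 {11, 32}.
    Root 11: left subtree has 0 nodes { }, right has 1 {32}.
  Root 34: left subtree has 1 node {17}, right has 2 {19, 30}.
    Root 30: left subtree has 1 node {19}, right has 0 { }.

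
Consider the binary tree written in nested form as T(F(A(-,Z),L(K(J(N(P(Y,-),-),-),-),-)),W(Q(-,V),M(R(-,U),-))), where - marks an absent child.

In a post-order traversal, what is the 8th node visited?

L

Post-order visits the left subtree, then the right subtree, then the node.
At T: go left to F.
  At F: go left to A.
    At A: no left child.
    At A: go right to Z.
      Z is a leaf — visit Z.
    Visit A.
  At F: go right to L.
    At L: go left to K.
      At K: go left to J.
        At J: go left to N.
          At N: go left to P.
            At P: go left to Y.
              Y is a leaf — visit Y.
            At P: no right child.
            Visit P.
          At N: no right child.
          Visit N.
        At J: no right child.
        Visit J.
      At K: no right child.
      Visit K.
    At L: no right child.
    Visit L.
  Visit F.
At T: go right to W.
  At W: go left to Q.
    At Q: no left child.
    At Q: go right to V.
      V is a leaf — visit V.
    Visit Q.
  At W: go right to M.
    At M: go left to R.
      At R: no left child.
      At R: go right to U.
        U is a leaf — visit U.
      Visit R.
    At M: no right child.
    Visit M.
  Visit W.
Visit T.
Full post-order sequence: Z, A, Y, P, N, J, K, L, F, V, Q, U, R, M, W, T.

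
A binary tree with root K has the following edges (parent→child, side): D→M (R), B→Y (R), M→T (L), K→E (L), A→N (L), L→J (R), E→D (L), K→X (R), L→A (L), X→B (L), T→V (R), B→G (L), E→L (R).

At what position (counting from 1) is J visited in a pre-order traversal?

Pre-order visits the node, then its left subtree, then its right subtree.
Visit K.
At K: go left to E.
  Visit E.
  At E: go left to D.
    Visit D.
    At D: no left child.
    At D: go right to M.
      Visit M.
      At M: go left to T.
        Visit T.
        At T: no left child.
        At T: go right to V.
          V is a leaf — visit V.
      At M: no right child.
  At E: go right to L.
    Visit L.
    At L: go left to A.
      Visit A.
      At A: go left to N.
        N is a leaf — visit N.
      At A: no right child.
    At L: go right to J.
      J is a leaf — visit J.
At K: go right to X.
  Visit X.
  At X: go left to B.
    Visit B.
    At B: go left to G.
      G is a leaf — visit G.
    At B: go right to Y.
      Y is a leaf — visit Y.
  At X: no right child.
Full pre-order sequence: K, E, D, M, T, V, L, A, N, J, X, B, G, Y.

10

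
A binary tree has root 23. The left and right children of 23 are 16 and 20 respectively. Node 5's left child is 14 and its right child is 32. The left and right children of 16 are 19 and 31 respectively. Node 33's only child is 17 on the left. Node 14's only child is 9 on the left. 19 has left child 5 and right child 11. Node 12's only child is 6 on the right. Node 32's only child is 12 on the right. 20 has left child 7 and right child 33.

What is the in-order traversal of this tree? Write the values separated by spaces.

9 14 5 32 12 6 19 11 16 31 23 7 20 17 33

In-order visits the left subtree, then the node, then the right subtree.
At 23: go left to 16.
  At 16: go left to 19.
    At 19: go left to 5.
      At 5: go left to 14.
        At 14: go left to 9.
          9 is a leaf — visit 9.
        Visit 14.
        At 14: no right child.
      Visit 5.
      At 5: go right to 32.
        At 32: no left child.
        Visit 32.
        At 32: go right to 12.
          At 12: no left child.
          Visit 12.
          At 12: go right to 6.
            6 is a leaf — visit 6.
    Visit 19.
    At 19: go right to 11.
      11 is a leaf — visit 11.
  Visit 16.
  At 16: go right to 31.
    31 is a leaf — visit 31.
Visit 23.
At 23: go right to 20.
  At 20: go left to 7.
    7 is a leaf — visit 7.
  Visit 20.
  At 20: go right to 33.
    At 33: go left to 17.
      17 is a leaf — visit 17.
    Visit 33.
    At 33: no right child.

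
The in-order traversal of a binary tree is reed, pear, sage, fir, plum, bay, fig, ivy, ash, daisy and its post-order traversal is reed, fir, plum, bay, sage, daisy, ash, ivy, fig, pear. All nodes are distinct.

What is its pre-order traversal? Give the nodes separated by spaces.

The last element of post-order is the root; it splits in-order into left and right subtrees.
Root pear: left subtree has 1 node {reed}, right has 8 {sage, fir, plum, bay, fig, ivy, ash, daisy}.
  Root fig: left subtree has 4 nodes {sage, fir, plum, bay}, right has 3 {ivy, ash, daisy}.
    Root sage: left subtree has 0 nodes { }, right has 3 {fir, plum, bay}.
      Root bay: left subtree has 2 nodes {fir, plum}, right has 0 { }.
        Root plum: left subtree has 1 node {fir}, right has 0 { }.
    Root ivy: left subtree has 0 nodes { }, right has 2 {ash, daisy}.
      Root ash: left subtree has 0 nodes { }, right has 1 {daisy}.

pear reed fig sage bay plum fir ivy ash daisy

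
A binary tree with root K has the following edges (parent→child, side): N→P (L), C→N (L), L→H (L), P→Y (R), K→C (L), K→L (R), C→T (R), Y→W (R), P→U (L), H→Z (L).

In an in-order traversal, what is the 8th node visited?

K

In-order visits the left subtree, then the node, then the right subtree.
At K: go left to C.
  At C: go left to N.
    At N: go left to P.
      At P: go left to U.
        U is a leaf — visit U.
      Visit P.
      At P: go right to Y.
        At Y: no left child.
        Visit Y.
        At Y: go right to W.
          W is a leaf — visit W.
    Visit N.
    At N: no right child.
  Visit C.
  At C: go right to T.
    T is a leaf — visit T.
Visit K.
At K: go right to L.
  At L: go left to H.
    At H: go left to Z.
      Z is a leaf — visit Z.
    Visit H.
    At H: no right child.
  Visit L.
  At L: no right child.
Full in-order sequence: U, P, Y, W, N, C, T, K, Z, H, L.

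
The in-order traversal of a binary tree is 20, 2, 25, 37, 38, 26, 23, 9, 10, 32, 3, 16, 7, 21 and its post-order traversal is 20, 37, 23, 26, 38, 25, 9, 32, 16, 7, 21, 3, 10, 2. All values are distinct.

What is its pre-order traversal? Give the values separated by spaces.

The last element of post-order is the root; it splits in-order into left and right subtrees.
Root 2: left subtree has 1 node {20}, right has 12 {25, 37, 38, 26, 23, 9, 10, 32, 3, 16, 7, 21}.
  Root 10: left subtree has 6 nodes {25, 37, 38, 26, 23, 9}, right has 5 {32, 3, 16, 7, 21}.
    Root 9: left subtree has 5 nodes {25, 37, 38, 26, 23}, right has 0 { }.
      Root 25: left subtree has 0 nodes { }, right has 4 {37, 38, 26, 23}.
        Root 38: left subtree has 1 node {37}, right has 2 {26, 23}.
          Root 26: left subtree has 0 nodes { }, right has 1 {23}.
    Root 3: left subtree has 1 node {32}, right has 3 {16, 7, 21}.
      Root 21: left subtree has 2 nodes {16, 7}, right has 0 { }.
        Root 7: left subtree has 1 node {16}, right has 0 { }.

2 20 10 9 25 38 37 26 23 3 32 21 7 16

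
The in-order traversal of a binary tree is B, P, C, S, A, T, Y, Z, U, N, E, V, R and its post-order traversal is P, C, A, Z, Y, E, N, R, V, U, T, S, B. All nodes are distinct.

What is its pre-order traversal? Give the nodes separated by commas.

B, S, C, P, T, A, U, Y, Z, V, N, E, R

The last element of post-order is the root; it splits in-order into left and right subtrees.
Root B: left subtree has 0 nodes { }, right has 12 {P, C, S, A, T, Y, Z, U, N, E, V, R}.
  Root S: left subtree has 2 nodes {P, C}, right has 9 {A, T, Y, Z, U, N, E, V, R}.
    Root C: left subtree has 1 node {P}, right has 0 { }.
    Root T: left subtree has 1 node {A}, right has 7 {Y, Z, U, N, E, V, R}.
      Root U: left subtree has 2 nodes {Y, Z}, right has 4 {N, E, V, R}.
        Root Y: left subtree has 0 nodes { }, right has 1 {Z}.
        Root V: left subtree has 2 nodes {N, E}, right has 1 {R}.
          Root N: left subtree has 0 nodes { }, right has 1 {E}.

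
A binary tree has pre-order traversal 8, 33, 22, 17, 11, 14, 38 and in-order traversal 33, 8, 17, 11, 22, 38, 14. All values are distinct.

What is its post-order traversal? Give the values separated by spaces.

33 11 17 38 14 22 8

The first element of pre-order is the root; it splits in-order into left and right subtrees.
Root 8: left subtree has 1 node {33}, right has 5 {17, 11, 22, 38, 14}.
  Root 22: left subtree has 2 nodes {17, 11}, right has 2 {38, 14}.
    Root 17: left subtree has 0 nodes { }, right has 1 {11}.
    Root 14: left subtree has 1 node {38}, right has 0 { }.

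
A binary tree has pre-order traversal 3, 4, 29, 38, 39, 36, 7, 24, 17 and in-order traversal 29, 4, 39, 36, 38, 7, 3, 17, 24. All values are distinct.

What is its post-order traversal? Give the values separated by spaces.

The first element of pre-order is the root; it splits in-order into left and right subtrees.
Root 3: left subtree has 6 nodes {29, 4, 39, 36, 38, 7}, right has 2 {17, 24}.
  Root 4: left subtree has 1 node {29}, right has 4 {39, 36, 38, 7}.
    Root 38: left subtree has 2 nodes {39, 36}, right has 1 {7}.
      Root 39: left subtree has 0 nodes { }, right has 1 {36}.
  Root 24: left subtree has 1 node {17}, right has 0 { }.

29 36 39 7 38 4 17 24 3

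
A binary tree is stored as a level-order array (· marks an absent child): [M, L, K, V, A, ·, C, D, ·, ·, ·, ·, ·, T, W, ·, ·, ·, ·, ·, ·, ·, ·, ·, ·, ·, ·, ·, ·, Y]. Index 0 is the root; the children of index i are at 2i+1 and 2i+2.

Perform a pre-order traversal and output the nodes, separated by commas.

Pre-order visits the node, then its left subtree, then its right subtree.
Visit M.
At M: go left to L.
  Visit L.
  At L: go left to V.
    Visit V.
    At V: go left to D.
      D is a leaf — visit D.
    At V: no right child.
  At L: go right to A.
    A is a leaf — visit A.
At M: go right to K.
  Visit K.
  At K: no left child.
  At K: go right to C.
    Visit C.
    At C: go left to T.
      T is a leaf — visit T.
    At C: go right to W.
      Visit W.
      At W: go left to Y.
        Y is a leaf — visit Y.
      At W: no right child.

M, L, V, D, A, K, C, T, W, Y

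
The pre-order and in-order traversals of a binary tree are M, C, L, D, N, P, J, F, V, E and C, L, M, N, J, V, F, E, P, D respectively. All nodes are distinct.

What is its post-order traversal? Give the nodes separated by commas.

The first element of pre-order is the root; it splits in-order into left and right subtrees.
Root M: left subtree has 2 nodes {C, L}, right has 7 {N, J, V, F, E, P, D}.
  Root C: left subtree has 0 nodes { }, right has 1 {L}.
  Root D: left subtree has 6 nodes {N, J, V, F, E, P}, right has 0 { }.
    Root N: left subtree has 0 nodes { }, right has 5 {J, V, F, E, P}.
      Root P: left subtree has 4 nodes {J, V, F, E}, right has 0 { }.
        Root J: left subtree has 0 nodes { }, right has 3 {V, F, E}.
          Root F: left subtree has 1 node {V}, right has 1 {E}.

L, C, V, E, F, J, P, N, D, M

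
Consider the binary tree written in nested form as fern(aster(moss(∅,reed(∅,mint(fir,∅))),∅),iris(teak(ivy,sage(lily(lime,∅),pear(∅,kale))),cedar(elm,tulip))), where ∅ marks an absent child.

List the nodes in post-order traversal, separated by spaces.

Post-order visits the left subtree, then the right subtree, then the node.
At fern: go left to aster.
  At aster: go left to moss.
    At moss: no left child.
    At moss: go right to reed.
      At reed: no left child.
      At reed: go right to mint.
        At mint: go left to fir.
          fir is a leaf — visit fir.
        At mint: no right child.
        Visit mint.
      Visit reed.
    Visit moss.
  At aster: no right child.
  Visit aster.
At fern: go right to iris.
  At iris: go left to teak.
    At teak: go left to ivy.
      ivy is a leaf — visit ivy.
    At teak: go right to sage.
      At sage: go left to lily.
        At lily: go left to lime.
          lime is a leaf — visit lime.
        At lily: no right child.
        Visit lily.
      At sage: go right to pear.
        At pear: no left child.
        At pear: go right to kale.
          kale is a leaf — visit kale.
        Visit pear.
      Visit sage.
    Visit teak.
  At iris: go right to cedar.
    At cedar: go left to elm.
      elm is a leaf — visit elm.
    At cedar: go right to tulip.
      tulip is a leaf — visit tulip.
    Visit cedar.
  Visit iris.
Visit fern.

fir mint reed moss aster ivy lime lily kale pear sage teak elm tulip cedar iris fern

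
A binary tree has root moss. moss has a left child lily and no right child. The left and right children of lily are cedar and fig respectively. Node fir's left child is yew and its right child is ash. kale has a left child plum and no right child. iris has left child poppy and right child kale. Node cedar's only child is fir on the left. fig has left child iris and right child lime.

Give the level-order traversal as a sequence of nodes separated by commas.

Level-order visits nodes level by level from the root, left to right within each level.
Level 0: moss
Level 1: lily
Level 2: cedar, fig
Level 3: fir, iris, lime
Level 4: yew, ash, poppy, kale
Level 5: plum

moss, lily, cedar, fig, fir, iris, lime, yew, ash, poppy, kale, plum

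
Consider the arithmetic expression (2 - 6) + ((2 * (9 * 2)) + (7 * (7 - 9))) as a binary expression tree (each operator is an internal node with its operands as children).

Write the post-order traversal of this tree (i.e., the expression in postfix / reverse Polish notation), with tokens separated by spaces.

2 6 - 2 9 2 * * 7 7 9 - * + +

Post-order on an expression tree gives postfix notation: for each operator, emit left operand, right operand, then the operator.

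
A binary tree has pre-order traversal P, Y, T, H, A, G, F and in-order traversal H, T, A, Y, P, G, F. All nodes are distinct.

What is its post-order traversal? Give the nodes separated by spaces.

H A T Y F G P

The first element of pre-order is the root; it splits in-order into left and right subtrees.
Root P: left subtree has 4 nodes {H, T, A, Y}, right has 2 {G, F}.
  Root Y: left subtree has 3 nodes {H, T, A}, right has 0 { }.
    Root T: left subtree has 1 node {H}, right has 1 {A}.
  Root G: left subtree has 0 nodes { }, right has 1 {F}.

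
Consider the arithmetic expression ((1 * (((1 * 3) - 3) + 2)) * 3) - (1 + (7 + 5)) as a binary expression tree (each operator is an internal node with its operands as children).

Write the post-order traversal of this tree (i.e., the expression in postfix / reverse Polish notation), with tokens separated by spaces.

Post-order on an expression tree gives postfix notation: for each operator, emit left operand, right operand, then the operator.

1 1 3 * 3 - 2 + * 3 * 1 7 5 + + -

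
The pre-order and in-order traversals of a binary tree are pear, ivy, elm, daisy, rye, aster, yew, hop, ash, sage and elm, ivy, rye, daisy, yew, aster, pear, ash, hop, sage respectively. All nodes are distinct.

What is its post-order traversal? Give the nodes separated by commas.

The first element of pre-order is the root; it splits in-order into left and right subtrees.
Root pear: left subtree has 6 nodes {elm, ivy, rye, daisy, yew, aster}, right has 3 {ash, hop, sage}.
  Root ivy: left subtree has 1 node {elm}, right has 4 {rye, daisy, yew, aster}.
    Root daisy: left subtree has 1 node {rye}, right has 2 {yew, aster}.
      Root aster: left subtree has 1 node {yew}, right has 0 { }.
  Root hop: left subtree has 1 node {ash}, right has 1 {sage}.

elm, rye, yew, aster, daisy, ivy, ash, sage, hop, pear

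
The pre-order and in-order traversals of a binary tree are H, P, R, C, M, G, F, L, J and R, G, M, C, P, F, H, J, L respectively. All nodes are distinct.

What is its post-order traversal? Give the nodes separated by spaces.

G M C R F P J L H

The first element of pre-order is the root; it splits in-order into left and right subtrees.
Root H: left subtree has 6 nodes {R, G, M, C, P, F}, right has 2 {J, L}.
  Root P: left subtree has 4 nodes {R, G, M, C}, right has 1 {F}.
    Root R: left subtree has 0 nodes { }, right has 3 {G, M, C}.
      Root C: left subtree has 2 nodes {G, M}, right has 0 { }.
        Root M: left subtree has 1 node {G}, right has 0 { }.
  Root L: left subtree has 1 node {J}, right has 0 { }.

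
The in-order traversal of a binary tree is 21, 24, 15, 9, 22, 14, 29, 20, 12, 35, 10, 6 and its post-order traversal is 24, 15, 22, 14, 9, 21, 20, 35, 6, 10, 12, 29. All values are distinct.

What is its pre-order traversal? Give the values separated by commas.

29, 21, 9, 15, 24, 14, 22, 12, 20, 10, 35, 6

The last element of post-order is the root; it splits in-order into left and right subtrees.
Root 29: left subtree has 6 nodes {21, 24, 15, 9, 22, 14}, right has 5 {20, 12, 35, 10, 6}.
  Root 21: left subtree has 0 nodes { }, right has 5 {24, 15, 9, 22, 14}.
    Root 9: left subtree has 2 nodes {24, 15}, right has 2 {22, 14}.
      Root 15: left subtree has 1 node {24}, right has 0 { }.
      Root 14: left subtree has 1 node {22}, right has 0 { }.
  Root 12: left subtree has 1 node {20}, right has 3 {35, 10, 6}.
    Root 10: left subtree has 1 node {35}, right has 1 {6}.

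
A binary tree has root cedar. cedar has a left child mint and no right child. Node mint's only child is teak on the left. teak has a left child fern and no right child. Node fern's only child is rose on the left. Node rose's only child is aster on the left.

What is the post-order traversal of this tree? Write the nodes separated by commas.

Post-order visits the left subtree, then the right subtree, then the node.
At cedar: go left to mint.
  At mint: go left to teak.
    At teak: go left to fern.
      At fern: go left to rose.
        At rose: go left to aster.
          aster is a leaf — visit aster.
        At rose: no right child.
        Visit rose.
      At fern: no right child.
      Visit fern.
    At teak: no right child.
    Visit teak.
  At mint: no right child.
  Visit mint.
At cedar: no right child.
Visit cedar.

aster, rose, fern, teak, mint, cedar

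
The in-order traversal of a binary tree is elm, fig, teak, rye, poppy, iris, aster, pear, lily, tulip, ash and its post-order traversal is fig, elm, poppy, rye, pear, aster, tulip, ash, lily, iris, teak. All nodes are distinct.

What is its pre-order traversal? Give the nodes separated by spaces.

The last element of post-order is the root; it splits in-order into left and right subtrees.
Root teak: left subtree has 2 nodes {elm, fig}, right has 8 {rye, poppy, iris, aster, pear, lily, tulip, ash}.
  Root elm: left subtree has 0 nodes { }, right has 1 {fig}.
  Root iris: left subtree has 2 nodes {rye, poppy}, right has 5 {aster, pear, lily, tulip, ash}.
    Root rye: left subtree has 0 nodes { }, right has 1 {poppy}.
    Root lily: left subtree has 2 nodes {aster, pear}, right has 2 {tulip, ash}.
      Root aster: left subtree has 0 nodes { }, right has 1 {pear}.
      Root ash: left subtree has 1 node {tulip}, right has 0 { }.

teak elm fig iris rye poppy lily aster pear ash tulip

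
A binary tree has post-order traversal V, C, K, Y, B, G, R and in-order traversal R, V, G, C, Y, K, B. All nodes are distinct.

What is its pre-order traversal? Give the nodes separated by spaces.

R G V B Y C K

The last element of post-order is the root; it splits in-order into left and right subtrees.
Root R: left subtree has 0 nodes { }, right has 6 {V, G, C, Y, K, B}.
  Root G: left subtree has 1 node {V}, right has 4 {C, Y, K, B}.
    Root B: left subtree has 3 nodes {C, Y, K}, right has 0 { }.
      Root Y: left subtree has 1 node {C}, right has 1 {K}.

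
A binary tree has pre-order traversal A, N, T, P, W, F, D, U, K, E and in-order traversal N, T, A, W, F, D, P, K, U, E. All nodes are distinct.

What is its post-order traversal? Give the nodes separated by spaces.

T N D F W K E U P A

The first element of pre-order is the root; it splits in-order into left and right subtrees.
Root A: left subtree has 2 nodes {N, T}, right has 7 {W, F, D, P, K, U, E}.
  Root N: left subtree has 0 nodes { }, right has 1 {T}.
  Root P: left subtree has 3 nodes {W, F, D}, right has 3 {K, U, E}.
    Root W: left subtree has 0 nodes { }, right has 2 {F, D}.
      Root F: left subtree has 0 nodes { }, right has 1 {D}.
    Root U: left subtree has 1 node {K}, right has 1 {E}.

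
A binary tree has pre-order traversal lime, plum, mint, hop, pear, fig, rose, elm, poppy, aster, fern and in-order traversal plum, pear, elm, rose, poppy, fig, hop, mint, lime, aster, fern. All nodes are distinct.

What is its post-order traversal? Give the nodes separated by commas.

elm, poppy, rose, fig, pear, hop, mint, plum, fern, aster, lime

The first element of pre-order is the root; it splits in-order into left and right subtrees.
Root lime: left subtree has 8 nodes {plum, pear, elm, rose, poppy, fig, hop, mint}, right has 2 {aster, fern}.
  Root plum: left subtree has 0 nodes { }, right has 7 {pear, elm, rose, poppy, fig, hop, mint}.
    Root mint: left subtree has 6 nodes {pear, elm, rose, poppy, fig, hop}, right has 0 { }.
      Root hop: left subtree has 5 nodes {pear, elm, rose, poppy, fig}, right has 0 { }.
        Root pear: left subtree has 0 nodes { }, right has 4 {elm, rose, poppy, fig}.
          Root fig: left subtree has 3 nodes {elm, rose, poppy}, right has 0 { }.
            Root rose: left subtree has 1 node {elm}, right has 1 {poppy}.
  Root aster: left subtree has 0 nodes { }, right has 1 {fern}.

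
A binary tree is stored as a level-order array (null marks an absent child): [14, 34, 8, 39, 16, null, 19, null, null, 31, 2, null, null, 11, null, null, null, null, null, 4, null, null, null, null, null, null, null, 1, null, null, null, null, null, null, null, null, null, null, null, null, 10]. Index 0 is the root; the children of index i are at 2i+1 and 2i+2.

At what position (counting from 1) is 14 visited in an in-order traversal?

8

In-order visits the left subtree, then the node, then the right subtree.
At 14: go left to 34.
  At 34: go left to 39.
    39 is a leaf — visit 39.
  Visit 34.
  At 34: go right to 16.
    At 16: go left to 31.
      At 31: go left to 4.
        At 4: no left child.
        Visit 4.
        At 4: go right to 10.
          10 is a leaf — visit 10.
      Visit 31.
      At 31: no right child.
    Visit 16.
    At 16: go right to 2.
      2 is a leaf — visit 2.
Visit 14.
At 14: go right to 8.
  At 8: no left child.
  Visit 8.
  At 8: go right to 19.
    At 19: go left to 11.
      At 11: go left to 1.
        1 is a leaf — visit 1.
      Visit 11.
      At 11: no right child.
    Visit 19.
    At 19: no right child.
Full in-order sequence: 39, 34, 4, 10, 31, 16, 2, 14, 8, 1, 11, 19.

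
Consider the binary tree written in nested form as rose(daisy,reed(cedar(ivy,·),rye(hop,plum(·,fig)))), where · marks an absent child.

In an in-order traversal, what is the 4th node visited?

cedar

In-order visits the left subtree, then the node, then the right subtree.
At rose: go left to daisy.
  daisy is a leaf — visit daisy.
Visit rose.
At rose: go right to reed.
  At reed: go left to cedar.
    At cedar: go left to ivy.
      ivy is a leaf — visit ivy.
    Visit cedar.
    At cedar: no right child.
  Visit reed.
  At reed: go right to rye.
    At rye: go left to hop.
      hop is a leaf — visit hop.
    Visit rye.
    At rye: go right to plum.
      At plum: no left child.
      Visit plum.
      At plum: go right to fig.
        fig is a leaf — visit fig.
Full in-order sequence: daisy, rose, ivy, cedar, reed, hop, rye, plum, fig.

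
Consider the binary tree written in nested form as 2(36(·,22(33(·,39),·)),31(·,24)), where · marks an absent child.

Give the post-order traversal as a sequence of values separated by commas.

Post-order visits the left subtree, then the right subtree, then the node.
At 2: go left to 36.
  At 36: no left child.
  At 36: go right to 22.
    At 22: go left to 33.
      At 33: no left child.
      At 33: go right to 39.
        39 is a leaf — visit 39.
      Visit 33.
    At 22: no right child.
    Visit 22.
  Visit 36.
At 2: go right to 31.
  At 31: no left child.
  At 31: go right to 24.
    24 is a leaf — visit 24.
  Visit 31.
Visit 2.

39, 33, 22, 36, 24, 31, 2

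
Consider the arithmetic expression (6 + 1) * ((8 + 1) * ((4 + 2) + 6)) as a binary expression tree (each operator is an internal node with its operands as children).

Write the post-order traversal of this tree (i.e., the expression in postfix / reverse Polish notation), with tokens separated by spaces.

6 1 + 8 1 + 4 2 + 6 + * *

Post-order on an expression tree gives postfix notation: for each operator, emit left operand, right operand, then the operator.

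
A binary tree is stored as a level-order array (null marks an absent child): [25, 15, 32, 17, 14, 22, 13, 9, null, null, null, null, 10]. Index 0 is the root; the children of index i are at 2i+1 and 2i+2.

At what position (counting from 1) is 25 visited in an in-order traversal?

In-order visits the left subtree, then the node, then the right subtree.
At 25: go left to 15.
  At 15: go left to 17.
    At 17: go left to 9.
      9 is a leaf — visit 9.
    Visit 17.
    At 17: no right child.
  Visit 15.
  At 15: go right to 14.
    14 is a leaf — visit 14.
Visit 25.
At 25: go right to 32.
  At 32: go left to 22.
    At 22: no left child.
    Visit 22.
    At 22: go right to 10.
      10 is a leaf — visit 10.
  Visit 32.
  At 32: go right to 13.
    13 is a leaf — visit 13.
Full in-order sequence: 9, 17, 15, 14, 25, 22, 10, 32, 13.

5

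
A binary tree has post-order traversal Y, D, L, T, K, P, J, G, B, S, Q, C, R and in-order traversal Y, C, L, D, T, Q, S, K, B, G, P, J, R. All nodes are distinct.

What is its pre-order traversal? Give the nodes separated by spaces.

The last element of post-order is the root; it splits in-order into left and right subtrees.
Root R: left subtree has 12 nodes {Y, C, L, D, T, Q, S, K, B, G, P, J}, right has 0 { }.
  Root C: left subtree has 1 node {Y}, right has 10 {L, D, T, Q, S, K, B, G, P, J}.
    Root Q: left subtree has 3 nodes {L, D, T}, right has 6 {S, K, B, G, P, J}.
      Root T: left subtree has 2 nodes {L, D}, right has 0 { }.
        Root L: left subtree has 0 nodes { }, right has 1 {D}.
      Root S: left subtree has 0 nodes { }, right has 5 {K, B, G, P, J}.
        Root B: left subtree has 1 node {K}, right has 3 {G, P, J}.
          Root G: left subtree has 0 nodes { }, right has 2 {P, J}.
            Root J: left subtree has 1 node {P}, right has 0 { }.

R C Y Q T L D S B K G J P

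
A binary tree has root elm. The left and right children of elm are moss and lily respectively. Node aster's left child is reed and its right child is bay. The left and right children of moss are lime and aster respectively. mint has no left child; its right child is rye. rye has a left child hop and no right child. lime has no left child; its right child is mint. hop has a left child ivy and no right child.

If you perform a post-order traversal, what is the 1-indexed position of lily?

Post-order visits the left subtree, then the right subtree, then the node.
At elm: go left to moss.
  At moss: go left to lime.
    At lime: no left child.
    At lime: go right to mint.
      At mint: no left child.
      At mint: go right to rye.
        At rye: go left to hop.
          At hop: go left to ivy.
            ivy is a leaf — visit ivy.
          At hop: no right child.
          Visit hop.
        At rye: no right child.
        Visit rye.
      Visit mint.
    Visit lime.
  At moss: go right to aster.
    At aster: go left to reed.
      reed is a leaf — visit reed.
    At aster: go right to bay.
      bay is a leaf — visit bay.
    Visit aster.
  Visit moss.
At elm: go right to lily.
  lily is a leaf — visit lily.
Visit elm.
Full post-order sequence: ivy, hop, rye, mint, lime, reed, bay, aster, moss, lily, elm.

10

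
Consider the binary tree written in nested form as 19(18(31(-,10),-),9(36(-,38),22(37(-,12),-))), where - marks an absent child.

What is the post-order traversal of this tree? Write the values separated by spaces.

10 31 18 38 36 12 37 22 9 19

Post-order visits the left subtree, then the right subtree, then the node.
At 19: go left to 18.
  At 18: go left to 31.
    At 31: no left child.
    At 31: go right to 10.
      10 is a leaf — visit 10.
    Visit 31.
  At 18: no right child.
  Visit 18.
At 19: go right to 9.
  At 9: go left to 36.
    At 36: no left child.
    At 36: go right to 38.
      38 is a leaf — visit 38.
    Visit 36.
  At 9: go right to 22.
    At 22: go left to 37.
      At 37: no left child.
      At 37: go right to 12.
        12 is a leaf — visit 12.
      Visit 37.
    At 22: no right child.
    Visit 22.
  Visit 9.
Visit 19.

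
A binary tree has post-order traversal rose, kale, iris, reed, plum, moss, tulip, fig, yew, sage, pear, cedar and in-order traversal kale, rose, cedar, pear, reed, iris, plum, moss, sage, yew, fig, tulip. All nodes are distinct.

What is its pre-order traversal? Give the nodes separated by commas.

cedar, kale, rose, pear, sage, moss, plum, reed, iris, yew, fig, tulip

The last element of post-order is the root; it splits in-order into left and right subtrees.
Root cedar: left subtree has 2 nodes {kale, rose}, right has 9 {pear, reed, iris, plum, moss, sage, yew, fig, tulip}.
  Root kale: left subtree has 0 nodes { }, right has 1 {rose}.
  Root pear: left subtree has 0 nodes { }, right has 8 {reed, iris, plum, moss, sage, yew, fig, tulip}.
    Root sage: left subtree has 4 nodes {reed, iris, plum, moss}, right has 3 {yew, fig, tulip}.
      Root moss: left subtree has 3 nodes {reed, iris, plum}, right has 0 { }.
        Root plum: left subtree has 2 nodes {reed, iris}, right has 0 { }.
          Root reed: left subtree has 0 nodes { }, right has 1 {iris}.
      Root yew: left subtree has 0 nodes { }, right has 2 {fig, tulip}.
        Root fig: left subtree has 0 nodes { }, right has 1 {tulip}.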